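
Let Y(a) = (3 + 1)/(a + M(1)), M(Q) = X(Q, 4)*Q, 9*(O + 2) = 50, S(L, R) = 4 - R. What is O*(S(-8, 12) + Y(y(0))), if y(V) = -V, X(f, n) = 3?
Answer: -640/27 ≈ -23.704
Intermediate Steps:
O = 32/9 (O = -2 + (⅑)*50 = -2 + 50/9 = 32/9 ≈ 3.5556)
M(Q) = 3*Q
Y(a) = 4/(3 + a) (Y(a) = (3 + 1)/(a + 3*1) = 4/(a + 3) = 4/(3 + a))
O*(S(-8, 12) + Y(y(0))) = 32*((4 - 1*12) + 4/(3 - 1*0))/9 = 32*((4 - 12) + 4/(3 + 0))/9 = 32*(-8 + 4/3)/9 = (32/9)*(-20/3) = -640/27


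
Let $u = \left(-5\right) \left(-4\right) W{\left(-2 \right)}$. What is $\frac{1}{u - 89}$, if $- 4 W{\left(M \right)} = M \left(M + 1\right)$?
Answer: $- \frac{1}{99} \approx -0.010101$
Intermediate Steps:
$W{\left(M \right)} = - \frac{M \left(1 + M\right)}{4}$ ($W{\left(M \right)} = - \frac{M \left(M + 1\right)}{4} = - \frac{M \left(1 + M\right)}{4}$)
$u = -10$ ($u = \left(-5\right) \left(-4\right) \left(\left(- \frac{1}{4}\right) \left(-2\right) \left(1 - 2\right)\right) = 20 \left(\left(- \frac{1}{4}\right) \left(-2\right) \left(-1\right)\right) = 20 \left(- \frac{1}{2}\right) = -10$)
$\frac{1}{u - 89} = \frac{1}{-10 - 89} = \frac{1}{-99} = - \frac{1}{99}$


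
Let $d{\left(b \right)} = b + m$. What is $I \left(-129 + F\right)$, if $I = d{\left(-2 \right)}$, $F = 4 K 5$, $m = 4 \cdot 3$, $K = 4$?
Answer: $-490$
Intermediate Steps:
$m = 12$
$F = 80$ ($F = 4 \cdot 4 \cdot 5 = 16 \cdot 5 = 80$)
$d{\left(b \right)} = 12 + b$ ($d{\left(b \right)} = b + 12 = 12 + b$)
$I = 10$ ($I = 12 - 2 = 10$)
$I \left(-129 + F\right) = 10 \left(-129 + 80\right) = 10 \left(-49\right) = -490$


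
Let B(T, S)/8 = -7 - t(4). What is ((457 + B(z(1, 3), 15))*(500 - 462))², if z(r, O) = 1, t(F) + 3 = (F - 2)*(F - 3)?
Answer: 241553764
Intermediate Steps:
t(F) = -3 + (-3 + F)*(-2 + F) (t(F) = -3 + (F - 2)*(F - 3) = -3 + (-2 + F)*(-3 + F) = -3 + (-3 + F)*(-2 + F))
B(T, S) = -48 (B(T, S) = 8*(-7 - (3 + 4² - 5*4)) = 8*(-7 - (3 + 16 - 20)) = 8*(-7 - 1*(-1)) = 8*(-7 + 1) = 8*(-6) = -48)
((457 + B(z(1, 3), 15))*(500 - 462))² = ((457 - 48)*(500 - 462))² = (409*38)² = 15542² = 241553764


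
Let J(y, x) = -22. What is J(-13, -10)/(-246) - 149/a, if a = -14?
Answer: 18481/1722 ≈ 10.732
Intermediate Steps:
J(-13, -10)/(-246) - 149/a = -22/(-246) - 149/(-14) = -22*(-1/246) - 149*(-1/14) = 11/123 + 149/14 = 18481/1722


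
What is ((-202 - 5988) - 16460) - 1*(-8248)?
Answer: -14402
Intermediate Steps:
((-202 - 5988) - 16460) - 1*(-8248) = (-6190 - 16460) + 8248 = -22650 + 8248 = -14402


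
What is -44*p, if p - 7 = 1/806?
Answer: -124146/403 ≈ -308.05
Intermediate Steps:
p = 5643/806 (p = 7 + 1/806 = 5643/806 ≈ 7.0012)
-44*p = -44*5643/806 = -124146/403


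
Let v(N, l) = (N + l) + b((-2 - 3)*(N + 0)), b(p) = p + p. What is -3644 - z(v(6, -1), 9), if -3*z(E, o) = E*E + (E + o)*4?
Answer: -2697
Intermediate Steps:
b(p) = 2*p
v(N, l) = l - 9*N (v(N, l) = (N + l) + 2*((-2 - 3)*(N + 0)) = (N + l) + 2*(-5*N) = (N + l) - 10*N = l - 9*N)
z(E, o) = -4*E/3 - 4*o/3 - E²/3 (z(E, o) = -(E*E + (E + o)*4)/3 = -(E² + (4*E + 4*o))/3 = -(E² + 4*E + 4*o)/3 = -4*E/3 - 4*o/3 - E²/3)
-3644 - z(v(6, -1), 9) = -3644 - (-4*(-1 - 9*6)/3 - 4/3*9 - (-1 - 9*6)²/3) = -3644 - (-4*(-1 - 54)/3 - 12 - (-1 - 54)²/3) = -3644 - (-4/3*(-55) - 12 - ⅓*(-55)²) = -3644 - (220/3 - 12 - ⅓*3025) = -3644 - (220/3 - 12 - 3025/3) = -3644 - 1*(-947) = -3644 + 947 = -2697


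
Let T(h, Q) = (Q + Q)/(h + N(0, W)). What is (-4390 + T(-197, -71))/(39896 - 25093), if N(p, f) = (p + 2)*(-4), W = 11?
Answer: -899808/3034615 ≈ -0.29651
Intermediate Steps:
N(p, f) = -8 - 4*p (N(p, f) = (2 + p)*(-4) = -8 - 4*p)
T(h, Q) = 2*Q/(-8 + h) (T(h, Q) = (Q + Q)/(h + (-8 - 4*0)) = (2*Q)/(h + (-8 + 0)) = (2*Q)/(h - 8) = (2*Q)/(-8 + h) = 2*Q/(-8 + h))
(-4390 + T(-197, -71))/(39896 - 25093) = (-4390 + 2*(-71)/(-8 - 197))/(39896 - 25093) = (-4390 + 2*(-71)/(-205))/14803 = (-4390 + 2*(-71)*(-1/205))*(1/14803) = (-4390 + 142/205)*(1/14803) = -899808/205*1/14803 = -899808/3034615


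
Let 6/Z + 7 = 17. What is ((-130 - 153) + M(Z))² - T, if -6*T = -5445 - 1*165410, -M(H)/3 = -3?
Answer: 279601/6 ≈ 46600.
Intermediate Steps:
Z = ⅗ (Z = 6/(-7 + 17) = 6/10 = 6*(⅒) = ⅗ ≈ 0.60000)
M(H) = 9 (M(H) = -3*(-3) = 9)
T = 170855/6 (T = -(-5445 - 1*165410)/6 = -(-5445 - 165410)/6 = -⅙*(-170855) = 170855/6 ≈ 28476.)
((-130 - 153) + M(Z))² - T = ((-130 - 153) + 9)² - 1*170855/6 = (-283 + 9)² - 170855/6 = (-274)² - 170855/6 = 75076 - 170855/6 = 279601/6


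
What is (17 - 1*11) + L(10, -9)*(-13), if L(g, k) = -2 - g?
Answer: 162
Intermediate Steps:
(17 - 1*11) + L(10, -9)*(-13) = (17 - 1*11) + (-2 - 1*10)*(-13) = (17 - 11) + (-2 - 10)*(-13) = 6 - 12*(-13) = 6 + 156 = 162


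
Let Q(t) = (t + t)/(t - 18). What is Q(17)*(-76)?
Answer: 2584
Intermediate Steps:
Q(t) = 2*t/(-18 + t) (Q(t) = (2*t)/(-18 + t) = 2*t/(-18 + t))
Q(17)*(-76) = (2*17/(-18 + 17))*(-76) = (2*17/(-1))*(-76) = (2*17*(-1))*(-76) = -34*(-76) = 2584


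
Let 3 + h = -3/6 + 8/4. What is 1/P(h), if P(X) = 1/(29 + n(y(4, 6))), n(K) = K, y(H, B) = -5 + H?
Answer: 28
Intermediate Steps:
h = -3/2 (h = -3 + (-3/6 + 8/4) = -3 + (-3*⅙ + 8*(¼)) = -3 + (-½ + 2) = -3 + 3/2 = -3/2 ≈ -1.5000)
P(X) = 1/28 (P(X) = 1/(29 + (-5 + 4)) = 1/(29 - 1) = 1/28)
1/P(h) = 1/(1/28) = 28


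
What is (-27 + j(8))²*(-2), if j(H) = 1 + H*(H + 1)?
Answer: -4232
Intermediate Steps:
j(H) = 1 + H*(1 + H)
(-27 + j(8))²*(-2) = (-27 + (1 + 8 + 8²))²*(-2) = (-27 + (1 + 8 + 64))²*(-2) = (-27 + 73)²*(-2) = 46²*(-2) = 2116*(-2) = -4232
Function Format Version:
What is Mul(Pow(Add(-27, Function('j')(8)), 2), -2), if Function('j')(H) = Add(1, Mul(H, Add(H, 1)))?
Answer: -4232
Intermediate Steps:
Function('j')(H) = Add(1, Mul(H, Add(1, H)))
Mul(Pow(Add(-27, Function('j')(8)), 2), -2) = Mul(Pow(Add(-27, Add(1, 8, Pow(8, 2))), 2), -2) = Mul(Pow(Add(-27, Add(1, 8, 64)), 2), -2) = Mul(Pow(Add(-27, 73), 2), -2) = Mul(Pow(46, 2), -2) = Mul(2116, -2) = -4232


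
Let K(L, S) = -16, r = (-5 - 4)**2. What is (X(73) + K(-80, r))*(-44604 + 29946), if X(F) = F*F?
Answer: -77877954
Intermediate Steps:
r = 81 (r = (-9)**2 = 81)
X(F) = F**2
(X(73) + K(-80, r))*(-44604 + 29946) = (73**2 - 16)*(-44604 + 29946) = (5329 - 16)*(-14658) = 5313*(-14658) = -77877954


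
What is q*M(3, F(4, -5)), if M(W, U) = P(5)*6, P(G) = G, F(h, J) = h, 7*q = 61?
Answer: 1830/7 ≈ 261.43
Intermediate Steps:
q = 61/7 (q = (⅐)*61 = 61/7 ≈ 8.7143)
M(W, U) = 30 (M(W, U) = 5*6 = 30)
q*M(3, F(4, -5)) = (61/7)*30 = 1830/7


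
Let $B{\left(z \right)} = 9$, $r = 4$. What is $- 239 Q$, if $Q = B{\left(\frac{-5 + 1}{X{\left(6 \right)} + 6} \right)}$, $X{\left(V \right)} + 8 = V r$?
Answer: $-2151$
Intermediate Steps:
$X{\left(V \right)} = -8 + 4 V$ ($X{\left(V \right)} = -8 + V 4 = -8 + 4 V$)
$Q = 9$
$- 239 Q = \left(-239\right) 9 = -2151$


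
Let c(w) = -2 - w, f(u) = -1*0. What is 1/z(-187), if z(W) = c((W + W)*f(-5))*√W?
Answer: I*√187/374 ≈ 0.036564*I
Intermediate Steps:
f(u) = 0
z(W) = -2*√W (z(W) = (-2 - (W + W)*0)*√W = (-2 - 2*W*0)*√W = (-2 - 1*0)*√W = (-2 + 0)*√W = -2*√W)
1/z(-187) = 1/(-2*I*√187) = I*√187/374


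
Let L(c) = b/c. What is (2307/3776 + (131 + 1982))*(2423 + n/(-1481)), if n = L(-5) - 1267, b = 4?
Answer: 14324811783073/2796128 ≈ 5.1231e+6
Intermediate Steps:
L(c) = 4/c
n = -6339/5 (n = 4/(-5) - 1267 = 4*(-⅕) - 1267 = -⅘ - 1267 = -6339/5 ≈ -1267.8)
(2307/3776 + (131 + 1982))*(2423 + n/(-1481)) = (2307/3776 + (131 + 1982))*(2423 - 6339/5/(-1481)) = (2307*(1/3776) + 2113)*(2423 - 6339/5*(-1/1481)) = (2307/3776 + 2113)*(2423 + 6339/7405) = (7980995/3776)*(17948654/7405) = 14324811783073/2796128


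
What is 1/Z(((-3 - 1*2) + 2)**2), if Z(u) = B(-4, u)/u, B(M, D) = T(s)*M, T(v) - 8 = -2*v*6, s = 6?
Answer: 9/256 ≈ 0.035156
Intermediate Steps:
T(v) = 8 - 12*v (T(v) = 8 - 2*v*6 = 8 - 12*v)
B(M, D) = -64*M (B(M, D) = (8 - 12*6)*M = (8 - 72)*M = -64*M)
Z(u) = 256/u (Z(u) = (-64*(-4))/u = 256/u)
1/Z(((-3 - 1*2) + 2)**2) = 1/(256/(((-3 - 1*2) + 2)**2)) = 1/(256/(((-3 - 2) + 2)**2)) = 1/(256/((-5 + 2)**2)) = 1/(256/((-3)**2)) = 1/(256/9) = 9/256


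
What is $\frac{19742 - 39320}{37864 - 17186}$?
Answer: $- \frac{9789}{10339} \approx -0.9468$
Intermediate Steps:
$\frac{19742 - 39320}{37864 - 17186} = - \frac{19578}{20678} = \left(-19578\right) \frac{1}{20678} = - \frac{9789}{10339}$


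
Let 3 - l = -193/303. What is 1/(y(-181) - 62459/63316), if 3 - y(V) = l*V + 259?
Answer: 19184748/7698915427 ≈ 0.0024919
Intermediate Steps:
l = 1102/303 (l = 3 - (-193)/303 = 3 - 1*(-193/303) = 3 + 193/303 = 1102/303 ≈ 3.6370)
y(V) = -256 - 1102*V/303 (y(V) = 3 - (1102*V/303 + 259) = 3 - (259 + 1102*V/303) = 3 + (-259 - 1102*V/303) = -256 - 1102*V/303)
1/(y(-181) - 62459/63316) = 1/((-256 - 1102/303*(-181)) - 62459/63316) = 1/((-256 + 199462/303) - 62459*1/63316) = 1/(121894/303 - 62459/63316) = 1/(7698915427/19184748) = 19184748/7698915427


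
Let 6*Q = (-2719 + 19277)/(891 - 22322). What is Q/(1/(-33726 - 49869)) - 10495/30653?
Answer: 243836156290/22652567 ≈ 10764.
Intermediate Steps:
Q = -8279/64293 (Q = ((-2719 + 19277)/(891 - 22322))/6 = (16558/(-21431))/6 = (16558*(-1/21431))/6 = (⅙)*(-16558/21431) = -8279/64293 ≈ -0.12877)
Q/(1/(-33726 - 49869)) - 10495/30653 = -8279/(64293*(1/(-33726 - 49869))) - 10495/30653 = -8279/(64293*(1/(-83595))) - 10495*1/30653 = -8279/(64293*(-1/83595)) - 10495/30653 = -8279/64293*(-83595) - 10495/30653 = 230694335/21431 - 10495/30653 = 243836156290/22652567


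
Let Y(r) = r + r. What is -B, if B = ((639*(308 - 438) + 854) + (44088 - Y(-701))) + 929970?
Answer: -893244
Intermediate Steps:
Y(r) = 2*r
B = 893244 (B = ((639*(308 - 438) + 854) + (44088 - 2*(-701))) + 929970 = ((639*(-130) + 854) + (44088 - 1*(-1402))) + 929970 = ((-83070 + 854) + (44088 + 1402)) + 929970 = (-82216 + 45490) + 929970 = -36726 + 929970 = 893244)
-B = -1*893244 = -893244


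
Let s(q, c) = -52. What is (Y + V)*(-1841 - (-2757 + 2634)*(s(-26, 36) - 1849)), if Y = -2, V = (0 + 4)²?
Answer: -3299296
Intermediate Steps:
V = 16 (V = 4² = 16)
(Y + V)*(-1841 - (-2757 + 2634)*(s(-26, 36) - 1849)) = (-2 + 16)*(-1841 - (-2757 + 2634)*(-52 - 1849)) = 14*(-1841 - (-123)*(-1901)) = 14*(-1841 - 1*233823) = 14*(-1841 - 233823) = 14*(-235664) = -3299296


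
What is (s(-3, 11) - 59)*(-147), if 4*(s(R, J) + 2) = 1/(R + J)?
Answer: 286797/32 ≈ 8962.4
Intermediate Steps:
s(R, J) = -2 + 1/(4*(J + R)) (s(R, J) = -2 + 1/(4*(R + J)) = -2 + 1/(4*(J + R)))
(s(-3, 11) - 59)*(-147) = ((1/4 - 2*11 - 2*(-3))/(11 - 3) - 59)*(-147) = ((1/4 - 22 + 6)/8 - 59)*(-147) = ((1/8)*(-63/4) - 59)*(-147) = (-63/32 - 59)*(-147) = -1951/32*(-147) = 286797/32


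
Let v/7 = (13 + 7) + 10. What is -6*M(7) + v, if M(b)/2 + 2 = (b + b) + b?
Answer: -18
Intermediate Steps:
v = 210 (v = 7*((13 + 7) + 10) = 7*(20 + 10) = 7*30 = 210)
M(b) = -4 + 6*b (M(b) = -4 + 2*((b + b) + b) = -4 + 2*(2*b + b) = -4 + 2*(3*b) = -4 + 6*b)
-6*M(7) + v = -6*(-4 + 6*7) + 210 = -6*(-4 + 42) + 210 = -6*38 + 210 = -228 + 210 = -18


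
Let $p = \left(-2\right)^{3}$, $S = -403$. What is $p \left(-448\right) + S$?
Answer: $3181$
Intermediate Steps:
$p = -8$
$p \left(-448\right) + S = \left(-8\right) \left(-448\right) - 403 = 3584 - 403 = 3181$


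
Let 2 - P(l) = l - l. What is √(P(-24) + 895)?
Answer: √897 ≈ 29.950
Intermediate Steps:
P(l) = 2 (P(l) = 2 - (l - l) = 2 - 1*0 = 2 + 0 = 2)
√(P(-24) + 895) = √(2 + 895) = √897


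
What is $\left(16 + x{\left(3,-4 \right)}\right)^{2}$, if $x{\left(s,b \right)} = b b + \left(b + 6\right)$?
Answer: $1156$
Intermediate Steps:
$x{\left(s,b \right)} = 6 + b + b^{2}$ ($x{\left(s,b \right)} = b^{2} + \left(6 + b\right) = 6 + b + b^{2}$)
$\left(16 + x{\left(3,-4 \right)}\right)^{2} = \left(16 + \left(6 - 4 + \left(-4\right)^{2}\right)\right)^{2} = \left(16 + \left(6 - 4 + 16\right)\right)^{2} = \left(16 + 18\right)^{2} = 34^{2} = 1156$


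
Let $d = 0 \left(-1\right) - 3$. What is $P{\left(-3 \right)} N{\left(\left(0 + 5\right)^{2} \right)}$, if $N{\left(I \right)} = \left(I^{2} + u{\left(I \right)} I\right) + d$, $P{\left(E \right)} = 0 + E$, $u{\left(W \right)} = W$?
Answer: $-3741$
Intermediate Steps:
$d = -3$ ($d = 0 - 3 = -3$)
$P{\left(E \right)} = E$
$N{\left(I \right)} = -3 + 2 I^{2}$ ($N{\left(I \right)} = \left(I^{2} + I I\right) - 3 = \left(I^{2} + I^{2}\right) - 3 = 2 I^{2} - 3 = -3 + 2 I^{2}$)
$P{\left(-3 \right)} N{\left(\left(0 + 5\right)^{2} \right)} = - 3 \left(-3 + 2 \left(\left(0 + 5\right)^{2}\right)^{2}\right) = - 3 \left(-3 + 2 \left(5^{2}\right)^{2}\right) = - 3 \left(-3 + 2 \cdot 25^{2}\right) = - 3 \left(-3 + 2 \cdot 625\right) = - 3 \left(-3 + 1250\right) = \left(-3\right) 1247 = -3741$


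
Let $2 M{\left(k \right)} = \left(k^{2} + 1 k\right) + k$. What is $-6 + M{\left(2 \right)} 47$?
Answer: $182$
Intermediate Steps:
$M{\left(k \right)} = k + \frac{k^{2}}{2}$ ($M{\left(k \right)} = \frac{\left(k^{2} + 1 k\right) + k}{2} = \frac{\left(k^{2} + k\right) + k}{2} = \frac{\left(k + k^{2}\right) + k}{2} = \frac{k^{2} + 2 k}{2} = k + \frac{k^{2}}{2}$)
$-6 + M{\left(2 \right)} 47 = -6 + \frac{1}{2} \cdot 2 \left(2 + 2\right) 47 = -6 + \frac{1}{2} \cdot 2 \cdot 4 \cdot 47 = -6 + 4 \cdot 47 = -6 + 188 = 182$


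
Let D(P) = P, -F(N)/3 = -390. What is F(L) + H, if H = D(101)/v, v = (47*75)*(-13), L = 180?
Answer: 53615149/45825 ≈ 1170.0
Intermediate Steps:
F(N) = 1170 (F(N) = -3*(-390) = 1170)
v = -45825 (v = 3525*(-13) = -45825)
H = -101/45825 (H = 101/(-45825) = 101*(-1/45825) = -101/45825 ≈ -0.0022040)
F(L) + H = 1170 - 101/45825 = 53615149/45825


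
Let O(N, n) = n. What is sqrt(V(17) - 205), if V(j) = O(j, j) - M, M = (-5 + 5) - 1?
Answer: I*sqrt(187) ≈ 13.675*I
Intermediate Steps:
M = -1 (M = 0 - 1 = -1)
V(j) = 1 + j (V(j) = j - 1*(-1) = j + 1 = 1 + j)
sqrt(V(17) - 205) = sqrt((1 + 17) - 205) = sqrt(18 - 205) = sqrt(-187) = I*sqrt(187)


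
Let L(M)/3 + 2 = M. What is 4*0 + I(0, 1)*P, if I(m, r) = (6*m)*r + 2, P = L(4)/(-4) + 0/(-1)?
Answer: -3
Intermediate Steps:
L(M) = -6 + 3*M
P = -3/2 (P = (-6 + 3*4)/(-4) + 0/(-1) = (-6 + 12)*(-1/4) + 0*(-1) = 6*(-1/4) + 0 = -3/2 + 0 = -3/2 ≈ -1.5000)
I(m, r) = 2 + 6*m*r (I(m, r) = 6*m*r + 2 = 2 + 6*m*r)
4*0 + I(0, 1)*P = 4*0 + (2 + 6*0*1)*(-3/2) = 0 + (2 + 0)*(-3/2) = 0 + 2*(-3/2) = 0 - 3 = -3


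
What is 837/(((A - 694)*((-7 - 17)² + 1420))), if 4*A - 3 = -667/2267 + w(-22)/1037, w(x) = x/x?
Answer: -1967685723/3253318762621 ≈ -0.00060482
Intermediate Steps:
w(x) = 1
A = 6363225/9403516 (A = ¾ + (-667/2267 + 1/1037)/4 = ¾ + (¼)*(-689412/2350879) = ¾ - 172353/2350879 = 6363225/9403516 ≈ 0.67669)
837/(((A - 694)*((-7 - 17)² + 1420))) = 837/(((6363225/9403516 - 694)*((-7 - 17)² + 1420))) = 837/((-6519676879*((-24)² + 1420)/9403516)) = 837/((-6519676879*(576 + 1420)/9403516)) = 837/((-6519676879/9403516*1996)) = 837/(-3253318762621/2350879) = 837*(-2350879/3253318762621) = -1967685723/3253318762621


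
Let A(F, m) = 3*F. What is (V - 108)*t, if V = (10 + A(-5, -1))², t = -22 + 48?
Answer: -2158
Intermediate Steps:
t = 26
V = 25 (V = (10 + 3*(-5))² = (10 - 15)² = (-5)² = 25)
(V - 108)*t = (25 - 108)*26 = -83*26 = -2158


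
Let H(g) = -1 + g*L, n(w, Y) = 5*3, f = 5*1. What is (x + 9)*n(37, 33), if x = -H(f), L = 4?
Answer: -150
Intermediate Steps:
f = 5
n(w, Y) = 15
H(g) = -1 + 4*g (H(g) = -1 + g*4 = -1 + 4*g)
x = -19 (x = -(-1 + 4*5) = -(-1 + 20) = -1*19 = -19)
(x + 9)*n(37, 33) = (-19 + 9)*15 = -10*15 = -150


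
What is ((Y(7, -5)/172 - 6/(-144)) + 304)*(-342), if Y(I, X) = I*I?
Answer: -17901705/172 ≈ -1.0408e+5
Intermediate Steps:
Y(I, X) = I²
((Y(7, -5)/172 - 6/(-144)) + 304)*(-342) = ((7²/172 - 6/(-144)) + 304)*(-342) = ((49*(1/172) - 6*(-1/144)) + 304)*(-342) = ((49/172 + 1/24) + 304)*(-342) = (337/1032 + 304)*(-342) = (314065/1032)*(-342) = -17901705/172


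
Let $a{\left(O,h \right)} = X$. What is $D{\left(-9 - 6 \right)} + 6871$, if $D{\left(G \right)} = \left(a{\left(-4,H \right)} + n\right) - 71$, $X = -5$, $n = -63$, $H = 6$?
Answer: $6732$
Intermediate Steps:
$a{\left(O,h \right)} = -5$
$D{\left(G \right)} = -139$ ($D{\left(G \right)} = \left(-5 - 63\right) - 71 = -68 - 71 = -139$)
$D{\left(-9 - 6 \right)} + 6871 = -139 + 6871 = 6732$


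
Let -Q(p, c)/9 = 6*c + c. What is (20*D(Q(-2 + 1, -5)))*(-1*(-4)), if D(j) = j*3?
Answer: 75600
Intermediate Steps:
Q(p, c) = -63*c (Q(p, c) = -9*(6*c + c) = -63*c)
D(j) = 3*j
(20*D(Q(-2 + 1, -5)))*(-1*(-4)) = (20*(3*(-63*(-5))))*(-1*(-4)) = (20*(3*315))*4 = (20*945)*4 = 18900*4 = 75600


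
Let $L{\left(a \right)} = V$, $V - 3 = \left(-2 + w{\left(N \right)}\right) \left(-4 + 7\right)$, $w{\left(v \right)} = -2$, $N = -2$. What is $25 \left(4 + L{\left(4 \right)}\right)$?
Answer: $-125$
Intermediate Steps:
$V = -9$ ($V = 3 + \left(-2 - 2\right) \left(-4 + 7\right) = 3 - 12 = -9$)
$L{\left(a \right)} = -9$
$25 \left(4 + L{\left(4 \right)}\right) = 25 \left(4 - 9\right) = 25 \left(-5\right) = -125$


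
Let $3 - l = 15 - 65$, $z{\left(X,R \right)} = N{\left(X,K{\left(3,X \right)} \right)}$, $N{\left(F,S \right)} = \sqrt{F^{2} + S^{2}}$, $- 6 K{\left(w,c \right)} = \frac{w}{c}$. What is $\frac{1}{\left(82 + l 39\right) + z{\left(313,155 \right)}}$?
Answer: $\frac{842141524}{1771370435231} - \frac{626 \sqrt{38391699845}}{1771370435231} \approx 0.00040617$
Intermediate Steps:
$K{\left(w,c \right)} = - \frac{w}{6 c}$ ($K{\left(w,c \right)} = - \frac{w \frac{1}{c}}{6} = - \frac{w}{6 c}$)
$z{\left(X,R \right)} = \sqrt{X^{2} + \frac{1}{4 X^{2}}}$ ($z{\left(X,R \right)} = \sqrt{X^{2} + \left(\left(- \frac{1}{6}\right) 3 \frac{1}{X}\right)^{2}} = \sqrt{X^{2} + \left(- \frac{1}{2 X}\right)^{2}} = \sqrt{X^{2} + \frac{1}{4 X^{2}}}$)
$l = 53$ ($l = 3 - \left(15 - 65\right) = 3 - -50 = 3 + 50 = 53$)
$\frac{1}{\left(82 + l 39\right) + z{\left(313,155 \right)}} = \frac{1}{\left(82 + 53 \cdot 39\right) + \frac{\sqrt{\frac{1 + 4 \cdot 313^{4}}{97969}}}{2}} = \frac{1}{\left(82 + 2067\right) + \frac{\sqrt{\frac{1 + 4 \cdot 9597924961}{97969}}}{2}} = \frac{1}{2149 + \frac{\sqrt{\frac{1 + 38391699844}{97969}}}{2}} = \frac{1}{2149 + \frac{\sqrt{\frac{1}{97969} \cdot 38391699845}}{2}} = \frac{1}{2149 + \frac{\sqrt{\frac{38391699845}{97969}}}{2}} = \frac{1}{2149 + \frac{\frac{1}{313} \sqrt{38391699845}}{2}} = \frac{1}{2149 + \frac{\sqrt{38391699845}}{626}}$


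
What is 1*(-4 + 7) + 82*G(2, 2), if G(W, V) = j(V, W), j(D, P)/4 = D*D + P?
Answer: 1971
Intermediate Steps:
j(D, P) = 4*P + 4*D² (j(D, P) = 4*(D*D + P) = 4*(D² + P) = 4*(P + D²) = 4*P + 4*D²)
G(W, V) = 4*W + 4*V²
1*(-4 + 7) + 82*G(2, 2) = 1*(-4 + 7) + 82*(4*2 + 4*2²) = 1*3 + 82*(8 + 4*4) = 3 + 82*(8 + 16) = 3 + 82*24 = 3 + 1968 = 1971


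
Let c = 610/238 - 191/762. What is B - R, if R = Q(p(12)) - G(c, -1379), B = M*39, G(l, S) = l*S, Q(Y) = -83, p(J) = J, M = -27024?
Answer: -13692918919/12954 ≈ -1.0570e+6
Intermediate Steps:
c = 209681/90678 (c = 610*(1/238) - 191*1/762 = 305/119 - 191/762 = 209681/90678 ≈ 2.3124)
G(l, S) = S*l
B = -1053936 (B = -27024*39 = -1053936)
R = 40231975/12954 (R = -83 - (-1379)*209681/90678 = -83 - 1*(-41307157/12954) = -83 + 41307157/12954 = 40231975/12954 ≈ 3105.8)
B - R = -1053936 - 1*40231975/12954 = -1053936 - 40231975/12954 = -13692918919/12954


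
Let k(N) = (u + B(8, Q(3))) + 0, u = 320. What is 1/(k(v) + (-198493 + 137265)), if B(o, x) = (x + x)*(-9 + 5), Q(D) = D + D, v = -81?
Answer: -1/60956 ≈ -1.6405e-5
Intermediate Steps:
Q(D) = 2*D
B(o, x) = -8*x (B(o, x) = (2*x)*(-4) = -8*x)
k(N) = 272 (k(N) = (320 - 16*3) + 0 = (320 - 8*6) + 0 = (320 - 48) + 0 = 272 + 0 = 272)
1/(k(v) + (-198493 + 137265)) = 1/(272 + (-198493 + 137265)) = 1/(272 - 61228) = 1/(-60956) = -1/60956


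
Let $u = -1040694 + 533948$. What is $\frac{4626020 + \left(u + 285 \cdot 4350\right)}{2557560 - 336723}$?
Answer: $\frac{5359024}{2220837} \approx 2.4131$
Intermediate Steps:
$u = -506746$
$\frac{4626020 + \left(u + 285 \cdot 4350\right)}{2557560 - 336723} = \frac{4626020 + \left(-506746 + 285 \cdot 4350\right)}{2557560 - 336723} = \frac{4626020 + \left(-506746 + 1239750\right)}{2220837} = \left(4626020 + 733004\right) \frac{1}{2220837} = 5359024 \cdot \frac{1}{2220837} = \frac{5359024}{2220837}$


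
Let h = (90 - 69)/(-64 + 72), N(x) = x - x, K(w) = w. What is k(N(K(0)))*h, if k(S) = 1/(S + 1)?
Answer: 21/8 ≈ 2.6250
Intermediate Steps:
N(x) = 0
h = 21/8 ≈ 2.6250
k(S) = 1/(1 + S)
k(N(K(0)))*h = (21/8)/(1 + 0) = (21/8)/1 = 1*(21/8) = 21/8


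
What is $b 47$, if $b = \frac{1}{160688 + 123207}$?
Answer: $\frac{47}{283895} \approx 0.00016555$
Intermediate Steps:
$b = \frac{1}{283895} \approx 3.5224 \cdot 10^{-6}$
$b 47 = \frac{1}{283895} \cdot 47 = \frac{47}{283895}$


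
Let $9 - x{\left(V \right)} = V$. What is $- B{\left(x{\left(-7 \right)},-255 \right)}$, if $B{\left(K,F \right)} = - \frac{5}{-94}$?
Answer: $- \frac{5}{94} \approx -0.053191$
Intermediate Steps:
$x{\left(V \right)} = 9 - V$
$B{\left(K,F \right)} = \frac{5}{94}$ ($B{\left(K,F \right)} = \left(-5\right) \left(- \frac{1}{94}\right) = \frac{5}{94}$)
$- B{\left(x{\left(-7 \right)},-255 \right)} = \left(-1\right) \frac{5}{94} = - \frac{5}{94}$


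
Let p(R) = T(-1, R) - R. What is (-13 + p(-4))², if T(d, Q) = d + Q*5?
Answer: 900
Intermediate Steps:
T(d, Q) = d + 5*Q
p(R) = -1 + 4*R (p(R) = (-1 + 5*R) - R = -1 + 4*R)
(-13 + p(-4))² = (-13 + (-1 + 4*(-4)))² = (-13 + (-1 - 16))² = (-13 - 17)² = (-30)² = 900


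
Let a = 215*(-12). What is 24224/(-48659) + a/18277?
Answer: -568282268/889340543 ≈ -0.63899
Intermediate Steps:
a = -2580
24224/(-48659) + a/18277 = 24224/(-48659) - 2580/18277 = 24224*(-1/48659) - 2580*1/18277 = -24224/48659 - 2580/18277 = -568282268/889340543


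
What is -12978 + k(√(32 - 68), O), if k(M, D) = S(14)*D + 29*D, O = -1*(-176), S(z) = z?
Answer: -5410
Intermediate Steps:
O = 176
k(M, D) = 43*D (k(M, D) = 14*D + 29*D = 43*D)
-12978 + k(√(32 - 68), O) = -12978 + 43*176 = -12978 + 7568 = -5410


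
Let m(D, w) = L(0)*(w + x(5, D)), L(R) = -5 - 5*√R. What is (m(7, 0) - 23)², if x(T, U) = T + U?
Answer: 6889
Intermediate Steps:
m(D, w) = -25 - 5*D - 5*w (m(D, w) = (-5 - 5*√0)*(w + (5 + D)) = (-5 - 5*0)*(5 + D + w) = (-5 + 0)*(5 + D + w) = -5*(5 + D + w) = -25 - 5*D - 5*w)
(m(7, 0) - 23)² = ((-25 - 5*7 - 5*0) - 23)² = ((-25 - 35 + 0) - 23)² = (-60 - 23)² = (-83)² = 6889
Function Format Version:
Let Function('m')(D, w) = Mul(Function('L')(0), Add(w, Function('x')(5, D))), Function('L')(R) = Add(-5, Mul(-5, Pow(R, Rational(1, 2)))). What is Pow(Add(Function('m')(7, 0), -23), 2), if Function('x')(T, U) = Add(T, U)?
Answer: 6889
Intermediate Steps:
Function('m')(D, w) = Add(-25, Mul(-5, D), Mul(-5, w)) (Function('m')(D, w) = Mul(Add(-5, Mul(-5, Pow(0, Rational(1, 2)))), Add(w, Add(5, D))) = Mul(Add(-5, Mul(-5, 0)), Add(5, D, w)) = Mul(Add(-5, 0), Add(5, D, w)) = Mul(-5, Add(5, D, w)) = Add(-25, Mul(-5, D), Mul(-5, w)))
Pow(Add(Function('m')(7, 0), -23), 2) = Pow(Add(Add(-25, Mul(-5, 7), Mul(-5, 0)), -23), 2) = Pow(Add(Add(-25, -35, 0), -23), 2) = Pow(Add(-60, -23), 2) = Pow(-83, 2) = 6889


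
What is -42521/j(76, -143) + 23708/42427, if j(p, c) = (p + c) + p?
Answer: -1803825095/381843 ≈ -4724.0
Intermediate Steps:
j(p, c) = c + 2*p (j(p, c) = (c + p) + p = c + 2*p)
-42521/j(76, -143) + 23708/42427 = -42521/(-143 + 2*76) + 23708/42427 = -42521/(-143 + 152) + 23708*(1/42427) = -42521/9 + 23708/42427 = -1803825095/381843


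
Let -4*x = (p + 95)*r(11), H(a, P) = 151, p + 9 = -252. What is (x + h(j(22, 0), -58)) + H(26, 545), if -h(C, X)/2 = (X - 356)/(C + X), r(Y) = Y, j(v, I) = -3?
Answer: 72459/122 ≈ 593.93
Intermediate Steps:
p = -261 (p = -9 - 252 = -261)
h(C, X) = -2*(-356 + X)/(C + X) (h(C, X) = -2*(X - 356)/(C + X) = -2*(-356 + X)/(C + X))
x = 913/2 (x = -(-261 + 95)*11/4 = -(-83)*11/2 = -¼*(-1826) = 913/2 ≈ 456.50)
(x + h(j(22, 0), -58)) + H(26, 545) = (913/2 + 2*(356 - 1*(-58))/(-3 - 58)) + 151 = (913/2 + 2*(356 + 58)/(-61)) + 151 = (913/2 + 2*(-1/61)*414) + 151 = (913/2 - 828/61) + 151 = 54037/122 + 151 = 72459/122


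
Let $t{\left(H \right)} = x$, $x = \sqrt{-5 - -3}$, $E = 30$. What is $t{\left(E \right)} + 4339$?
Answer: $4339 + i \sqrt{2} \approx 4339.0 + 1.4142 i$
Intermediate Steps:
$x = i \sqrt{2}$ ($x = \sqrt{-5 + 3} = \sqrt{-2} = i \sqrt{2} \approx 1.4142 i$)
$t{\left(H \right)} = i \sqrt{2}$
$t{\left(E \right)} + 4339 = i \sqrt{2} + 4339 = 4339 + i \sqrt{2}$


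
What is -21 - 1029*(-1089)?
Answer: 1120560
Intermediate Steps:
-21 - 1029*(-1089) = -21 + 1120581 = 1120560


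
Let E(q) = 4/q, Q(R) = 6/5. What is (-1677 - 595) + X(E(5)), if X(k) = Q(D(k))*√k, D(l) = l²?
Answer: -2272 + 12*√5/25 ≈ -2270.9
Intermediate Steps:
Q(R) = 6/5 (Q(R) = 6*(⅕) = 6/5)
X(k) = 6*√k/5
(-1677 - 595) + X(E(5)) = (-1677 - 595) + 6*√(4/5)/5 = -2272 + 6*√(4*(⅕))/5 = -2272 + 6*√(⅘)/5 = -2272 + 6*(2*√5/5)/5 = -2272 + 12*√5/25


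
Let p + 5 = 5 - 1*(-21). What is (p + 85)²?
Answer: 11236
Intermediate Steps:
p = 21 (p = -5 + (5 - 1*(-21)) = -5 + (5 + 21) = -5 + 26 = 21)
(p + 85)² = (21 + 85)² = 106² = 11236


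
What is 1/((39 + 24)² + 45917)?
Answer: 1/49886 ≈ 2.0046e-5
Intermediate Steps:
1/((39 + 24)² + 45917) = 1/(63² + 45917) = 1/(3969 + 45917) = 1/49886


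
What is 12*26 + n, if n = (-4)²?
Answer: 328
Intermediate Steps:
n = 16
12*26 + n = 12*26 + 16 = 312 + 16 = 328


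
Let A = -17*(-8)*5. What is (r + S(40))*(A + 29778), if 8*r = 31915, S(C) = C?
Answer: 490906815/4 ≈ 1.2273e+8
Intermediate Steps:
A = 680 (A = 136*5 = 680)
r = 31915/8 (r = (⅛)*31915 = 31915/8 ≈ 3989.4)
(r + S(40))*(A + 29778) = (31915/8 + 40)*(680 + 29778) = (32235/8)*30458 = 490906815/4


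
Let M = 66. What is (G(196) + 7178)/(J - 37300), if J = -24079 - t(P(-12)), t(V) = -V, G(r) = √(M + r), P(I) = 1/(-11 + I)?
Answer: -82547/705859 - 23*√262/1411718 ≈ -0.11721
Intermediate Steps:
G(r) = √(66 + r)
J = -553818/23 (J = -24079 - (-1)/(-11 - 12) = -24079 - (-1)/(-23) = -24079 - (-1)*(-1)/23 = -24079 - 1*1/23 = -24079 - 1/23 = -553818/23 ≈ -24079.)
(G(196) + 7178)/(J - 37300) = (√(66 + 196) + 7178)/(-553818/23 - 37300) = (√262 + 7178)/(-1411718/23) = (7178 + √262)*(-23/1411718) = -82547/705859 - 23*√262/1411718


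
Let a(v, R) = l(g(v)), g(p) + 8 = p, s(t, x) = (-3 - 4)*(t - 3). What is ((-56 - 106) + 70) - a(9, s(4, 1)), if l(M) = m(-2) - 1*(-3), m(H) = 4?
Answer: -99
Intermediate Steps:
s(t, x) = 21 - 7*t (s(t, x) = -7*(-3 + t) = 21 - 7*t)
g(p) = -8 + p
l(M) = 7 (l(M) = 4 - 1*(-3) = 4 + 3 = 7)
a(v, R) = 7
((-56 - 106) + 70) - a(9, s(4, 1)) = ((-56 - 106) + 70) - 1*7 = (-162 + 70) - 7 = -92 - 7 = -99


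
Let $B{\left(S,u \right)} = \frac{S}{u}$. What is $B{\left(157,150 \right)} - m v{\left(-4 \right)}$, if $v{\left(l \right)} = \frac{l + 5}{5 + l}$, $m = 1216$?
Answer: $- \frac{182243}{150} \approx -1215.0$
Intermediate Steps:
$v{\left(l \right)} = 1$ ($v{\left(l \right)} = \frac{5 + l}{5 + l} = 1$)
$B{\left(157,150 \right)} - m v{\left(-4 \right)} = \frac{157}{150} - 1216 \cdot 1 = 157 \cdot \frac{1}{150} - 1216 = \frac{157}{150} - 1216 = - \frac{182243}{150}$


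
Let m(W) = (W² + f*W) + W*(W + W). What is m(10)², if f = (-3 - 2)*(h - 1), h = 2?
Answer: 62500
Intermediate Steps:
f = -5 (f = (-3 - 2)*(2 - 1) = -5*1 = -5)
m(W) = -5*W + 3*W² (m(W) = (W² - 5*W) + W*(W + W) = (W² - 5*W) + W*(2*W) = (W² - 5*W) + 2*W² = -5*W + 3*W²)
m(10)² = (10*(-5 + 3*10))² = (10*(-5 + 30))² = (10*25)² = 250² = 62500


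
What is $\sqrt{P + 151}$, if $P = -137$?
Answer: $\sqrt{14} \approx 3.7417$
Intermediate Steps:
$\sqrt{P + 151} = \sqrt{-137 + 151} = \sqrt{14}$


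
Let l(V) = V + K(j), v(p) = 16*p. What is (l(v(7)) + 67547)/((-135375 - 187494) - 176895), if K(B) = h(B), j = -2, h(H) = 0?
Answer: -22553/166588 ≈ -0.13538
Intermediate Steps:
K(B) = 0
l(V) = V (l(V) = V + 0 = V)
(l(v(7)) + 67547)/((-135375 - 187494) - 176895) = (16*7 + 67547)/((-135375 - 187494) - 176895) = (112 + 67547)/(-322869 - 176895) = 67659/(-499764) = 67659*(-1/499764) = -22553/166588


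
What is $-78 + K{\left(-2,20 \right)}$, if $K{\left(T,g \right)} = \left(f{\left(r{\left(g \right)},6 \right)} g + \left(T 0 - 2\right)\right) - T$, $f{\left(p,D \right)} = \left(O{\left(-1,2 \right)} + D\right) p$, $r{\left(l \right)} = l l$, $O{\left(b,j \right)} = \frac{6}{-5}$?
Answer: $38322$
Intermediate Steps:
$O{\left(b,j \right)} = - \frac{6}{5}$ ($O{\left(b,j \right)} = 6 \left(- \frac{1}{5}\right) = - \frac{6}{5}$)
$r{\left(l \right)} = l^{2}$
$f{\left(p,D \right)} = p \left(- \frac{6}{5} + D\right)$ ($f{\left(p,D \right)} = \left(- \frac{6}{5} + D\right) p = p \left(- \frac{6}{5} + D\right)$)
$K{\left(T,g \right)} = -2 - T + \frac{24 g^{3}}{5}$ ($K{\left(T,g \right)} = \left(\frac{g^{2} \left(-6 + 5 \cdot 6\right)}{5} g + \left(T 0 - 2\right)\right) - T = \left(\frac{g^{2} \left(-6 + 30\right)}{5} g + \left(0 - 2\right)\right) - T = \left(\frac{1}{5} g^{2} \cdot 24 g - 2\right) - T = \left(\frac{24 g^{2}}{5} g - 2\right) - T = \left(\frac{24 g^{3}}{5} - 2\right) - T = \left(-2 + \frac{24 g^{3}}{5}\right) - T = -2 - T + \frac{24 g^{3}}{5}$)
$-78 + K{\left(-2,20 \right)} = -78 - -38400 = -78 + \left(-2 + 2 + \frac{24}{5} \cdot 8000\right) = -78 + \left(-2 + 2 + 38400\right) = -78 + 38400 = 38322$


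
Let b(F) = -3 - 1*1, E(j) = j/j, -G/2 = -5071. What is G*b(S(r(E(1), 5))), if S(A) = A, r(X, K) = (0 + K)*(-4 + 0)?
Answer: -40568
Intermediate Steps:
G = 10142 (G = -2*(-5071) = 10142)
E(j) = 1
r(X, K) = -4*K (r(X, K) = K*(-4) = -4*K)
b(F) = -4 (b(F) = -3 - 1 = -4)
G*b(S(r(E(1), 5))) = 10142*(-4) = -40568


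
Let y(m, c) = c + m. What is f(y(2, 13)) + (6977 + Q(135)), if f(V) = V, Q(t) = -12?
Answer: 6980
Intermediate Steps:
f(y(2, 13)) + (6977 + Q(135)) = (13 + 2) + (6977 - 12) = 15 + 6965 = 6980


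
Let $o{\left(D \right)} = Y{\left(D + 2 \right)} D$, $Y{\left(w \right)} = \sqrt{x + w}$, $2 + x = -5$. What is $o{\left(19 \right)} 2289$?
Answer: $43491 \sqrt{14} \approx 1.6273 \cdot 10^{5}$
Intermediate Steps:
$x = -7$ ($x = -2 - 5 = -7$)
$Y{\left(w \right)} = \sqrt{-7 + w}$
$o{\left(D \right)} = D \sqrt{-5 + D}$ ($o{\left(D \right)} = \sqrt{-7 + \left(D + 2\right)} D = \sqrt{-7 + \left(2 + D\right)} D = \sqrt{-5 + D} D = D \sqrt{-5 + D}$)
$o{\left(19 \right)} 2289 = 19 \sqrt{-5 + 19} \cdot 2289 = 19 \sqrt{14} \cdot 2289 = 43491 \sqrt{14}$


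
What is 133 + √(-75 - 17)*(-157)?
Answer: 133 - 314*I*√23 ≈ 133.0 - 1505.9*I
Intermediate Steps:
133 + √(-75 - 17)*(-157) = 133 + √(-92)*(-157) = 133 + (2*I*√23)*(-157) = 133 - 314*I*√23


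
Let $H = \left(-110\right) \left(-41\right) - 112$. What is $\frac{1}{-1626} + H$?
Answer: $\frac{7151147}{1626} \approx 4398.0$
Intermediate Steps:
$H = 4398$ ($H = 4510 - 112 = 4398$)
$\frac{1}{-1626} + H = \frac{1}{-1626} + 4398 = - \frac{1}{1626} + 4398 = \frac{7151147}{1626}$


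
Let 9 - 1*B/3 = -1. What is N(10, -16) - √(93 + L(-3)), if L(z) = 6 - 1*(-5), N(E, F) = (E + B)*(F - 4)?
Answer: -800 - 2*√26 ≈ -810.20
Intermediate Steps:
B = 30 (B = 27 - 3*(-1) = 27 + 3 = 30)
N(E, F) = (-4 + F)*(30 + E) (N(E, F) = (E + 30)*(F - 4) = (30 + E)*(-4 + F) = (-4 + F)*(30 + E))
L(z) = 11 (L(z) = 6 + 5 = 11)
N(10, -16) - √(93 + L(-3)) = (-120 - 4*10 + 30*(-16) + 10*(-16)) - √(93 + 11) = (-120 - 40 - 480 - 160) - √104 = -800 - 2*√26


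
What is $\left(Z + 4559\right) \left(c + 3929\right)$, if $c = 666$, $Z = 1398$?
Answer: $27372415$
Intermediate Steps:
$\left(Z + 4559\right) \left(c + 3929\right) = \left(1398 + 4559\right) \left(666 + 3929\right) = 5957 \cdot 4595 = 27372415$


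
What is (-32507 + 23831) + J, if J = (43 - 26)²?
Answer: -8387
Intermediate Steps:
J = 289 (J = 17² = 289)
(-32507 + 23831) + J = (-32507 + 23831) + 289 = -8676 + 289 = -8387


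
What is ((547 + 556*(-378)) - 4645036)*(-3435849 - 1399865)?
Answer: 23475732820098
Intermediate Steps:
((547 + 556*(-378)) - 4645036)*(-3435849 - 1399865) = ((547 - 210168) - 4645036)*(-4835714) = (-209621 - 4645036)*(-4835714) = -4854657*(-4835714) = 23475732820098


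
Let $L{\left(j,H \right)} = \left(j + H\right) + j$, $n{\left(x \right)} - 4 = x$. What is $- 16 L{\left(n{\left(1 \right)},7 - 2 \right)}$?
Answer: $-240$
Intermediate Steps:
$n{\left(x \right)} = 4 + x$
$L{\left(j,H \right)} = H + 2 j$ ($L{\left(j,H \right)} = \left(H + j\right) + j = H + 2 j$)
$- 16 L{\left(n{\left(1 \right)},7 - 2 \right)} = - 16 \left(\left(7 - 2\right) + 2 \left(4 + 1\right)\right) = - 16 \left(\left(7 - 2\right) + 2 \cdot 5\right) = - 16 \left(5 + 10\right) = \left(-16\right) 15 = -240$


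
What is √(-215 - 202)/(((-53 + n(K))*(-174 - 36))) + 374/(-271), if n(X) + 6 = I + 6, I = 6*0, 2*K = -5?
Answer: -374/271 + I*√417/11130 ≈ -1.3801 + 0.0018347*I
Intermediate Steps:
K = -5/2 (K = (½)*(-5) = -5/2 ≈ -2.5000)
I = 0
n(X) = 0 (n(X) = -6 + (0 + 6) = -6 + 6 = 0)
√(-215 - 202)/(((-53 + n(K))*(-174 - 36))) + 374/(-271) = √(-215 - 202)/(((-53 + 0)*(-174 - 36))) + 374/(-271) = √(-417)/((-53*(-210))) + 374*(-1/271) = (I*√417)/11130 - 374/271 = (I*√417)*(1/11130) - 374/271 = I*√417/11130 - 374/271 = -374/271 + I*√417/11130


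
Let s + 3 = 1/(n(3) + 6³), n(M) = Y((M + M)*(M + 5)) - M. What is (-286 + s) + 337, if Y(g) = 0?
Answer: 10225/213 ≈ 48.005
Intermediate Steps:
n(M) = -M (n(M) = 0 - M = -M)
s = -638/213 (s = -3 + 1/(-1*3 + 6³) = -3 + 1/(-3 + 216) = -3 + 1/213 = -638/213 ≈ -2.9953)
(-286 + s) + 337 = (-286 - 638/213) + 337 = -61556/213 + 337 = 10225/213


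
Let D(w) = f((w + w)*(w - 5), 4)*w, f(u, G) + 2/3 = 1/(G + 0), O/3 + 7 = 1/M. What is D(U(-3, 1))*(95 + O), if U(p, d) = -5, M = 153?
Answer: 94375/612 ≈ 154.21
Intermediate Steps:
O = -1070/51 (O = -21 + 3/153 = -21 + 3*(1/153) = -21 + 1/51 = -1070/51 ≈ -20.980)
f(u, G) = -2/3 + 1/G (f(u, G) = -2/3 + 1/(G + 0) = -2/3 + 1/G)
D(w) = -5*w/12 (D(w) = (-2/3 + 1/4)*w = -5*w/12)
D(U(-3, 1))*(95 + O) = (-5/12*(-5))*(95 - 1070/51) = (25/12)*(3775/51) = 94375/612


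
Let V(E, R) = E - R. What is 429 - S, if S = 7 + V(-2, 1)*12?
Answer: 458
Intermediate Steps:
S = -29 (S = 7 + (-2 - 1*1)*12 = 7 + (-2 - 1)*12 = 7 - 3*12 = 7 - 36 = -29)
429 - S = 429 - 1*(-29) = 429 + 29 = 458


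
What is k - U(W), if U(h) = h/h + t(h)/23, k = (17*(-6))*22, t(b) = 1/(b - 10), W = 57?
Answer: -2426846/1081 ≈ -2245.0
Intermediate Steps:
t(b) = 1/(-10 + b)
k = -2244 (k = -102*22 = -2244)
U(h) = 1 + 1/(23*(-10 + h)) (U(h) = h/h + 1/((-10 + h)*23) = 1 + (1/23)/(-10 + h) = 1 + 1/(23*(-10 + h)))
k - U(W) = -2244 - (-229/23 + 57)/(-10 + 57) = -2244 - 1082/(47*23) = -2244 - 1*1082/1081 = -2244 - 1082/1081 = -2426846/1081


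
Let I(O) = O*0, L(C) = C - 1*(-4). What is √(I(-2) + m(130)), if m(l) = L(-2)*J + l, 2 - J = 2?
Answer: √130 ≈ 11.402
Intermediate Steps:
L(C) = 4 + C (L(C) = C + 4 = 4 + C)
J = 0 (J = 2 - 1*2 = 2 - 2 = 0)
I(O) = 0
m(l) = l (m(l) = (4 - 2)*0 + l = 2*0 + l = 0 + l = l)
√(I(-2) + m(130)) = √(0 + 130) = √130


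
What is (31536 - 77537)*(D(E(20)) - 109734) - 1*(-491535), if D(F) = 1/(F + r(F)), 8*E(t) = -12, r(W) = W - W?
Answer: 15145187809/3 ≈ 5.0484e+9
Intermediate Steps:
r(W) = 0
E(t) = -3/2 (E(t) = (1/8)*(-12) = -3/2)
D(F) = 1/F (D(F) = 1/(F + 0) = 1/F)
(31536 - 77537)*(D(E(20)) - 109734) - 1*(-491535) = (31536 - 77537)*(1/(-3/2) - 109734) - 1*(-491535) = -46001*(-2/3 - 109734) + 491535 = -46001*(-329204/3) + 491535 = 15143713204/3 + 491535 = 15145187809/3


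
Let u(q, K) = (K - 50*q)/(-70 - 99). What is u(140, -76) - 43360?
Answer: -7320764/169 ≈ -43318.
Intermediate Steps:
u(q, K) = -K/169 + 50*q/169 (u(q, K) = (K - 50*q)/(-169) = (K - 50*q)*(-1/169) = -K/169 + 50*q/169)
u(140, -76) - 43360 = (-1/169*(-76) + (50/169)*140) - 43360 = (76/169 + 7000/169) - 43360 = 7076/169 - 43360 = -7320764/169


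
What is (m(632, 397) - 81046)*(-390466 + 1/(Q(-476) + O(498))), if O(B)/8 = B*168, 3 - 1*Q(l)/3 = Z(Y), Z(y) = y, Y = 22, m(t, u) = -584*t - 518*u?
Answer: 34273859416960324/133851 ≈ 2.5606e+11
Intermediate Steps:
Q(l) = -57 (Q(l) = 9 - 3*22 = 9 - 66 = -57)
O(B) = 1344*B (O(B) = 8*(B*168) = 8*(168*B) = 1344*B)
(m(632, 397) - 81046)*(-390466 + 1/(Q(-476) + O(498))) = ((-584*632 - 518*397) - 81046)*(-390466 + 1/(-57 + 1344*498)) = ((-369088 - 205646) - 81046)*(-390466 + 1/(-57 + 669312)) = (-574734 - 81046)*(-390466 + 1/669255) = -655780*(-390466 + 1/669255) = -655780*(-261321322829/669255) = 34273859416960324/133851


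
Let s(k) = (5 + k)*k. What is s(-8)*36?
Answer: 864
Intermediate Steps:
s(k) = k*(5 + k)
s(-8)*36 = -8*(5 - 8)*36 = -8*(-3)*36 = 24*36 = 864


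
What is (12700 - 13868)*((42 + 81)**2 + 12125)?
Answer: -31832672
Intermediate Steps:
(12700 - 13868)*((42 + 81)**2 + 12125) = -1168*(123**2 + 12125) = -1168*(15129 + 12125) = -1168*27254 = -31832672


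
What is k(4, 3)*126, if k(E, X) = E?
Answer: 504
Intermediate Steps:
k(4, 3)*126 = 4*126 = 504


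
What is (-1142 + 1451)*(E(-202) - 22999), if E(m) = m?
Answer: -7169109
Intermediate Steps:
(-1142 + 1451)*(E(-202) - 22999) = (-1142 + 1451)*(-202 - 22999) = 309*(-23201) = -7169109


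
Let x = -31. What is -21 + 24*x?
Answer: -765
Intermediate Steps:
-21 + 24*x = -21 + 24*(-31) = -21 - 744 = -765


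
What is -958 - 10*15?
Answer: -1108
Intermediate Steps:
-958 - 10*15 = -958 - 150 = -1108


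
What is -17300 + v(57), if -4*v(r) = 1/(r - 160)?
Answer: -7127599/412 ≈ -17300.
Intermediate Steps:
v(r) = -1/(4*(-160 + r)) (v(r) = -1/(4*(r - 160)) = -1/(4*(-160 + r)))
-17300 + v(57) = -17300 - 1/(-640 + 4*57) = -17300 - 1/(-640 + 228) = -17300 - 1/(-412) = -17300 - 1*(-1/412) = -17300 + 1/412 = -7127599/412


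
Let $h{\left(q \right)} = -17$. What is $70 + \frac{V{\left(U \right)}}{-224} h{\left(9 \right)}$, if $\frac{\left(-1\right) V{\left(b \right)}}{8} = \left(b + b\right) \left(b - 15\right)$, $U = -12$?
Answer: $- \frac{2264}{7} \approx -323.43$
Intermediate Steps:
$V{\left(b \right)} = - 16 b \left(-15 + b\right)$ ($V{\left(b \right)} = - 8 \left(b + b\right) \left(b - 15\right) = - 8 \cdot 2 b \left(-15 + b\right) = - 16 b \left(-15 + b\right)$)
$70 + \frac{V{\left(U \right)}}{-224} h{\left(9 \right)} = 70 + \frac{16 \left(-12\right) \left(15 - -12\right)}{-224} \left(-17\right) = 70 + 16 \left(-12\right) \left(15 + 12\right) \left(- \frac{1}{224}\right) \left(-17\right) = 70 + 16 \left(-12\right) 27 \left(- \frac{1}{224}\right) \left(-17\right) = 70 + \left(-5184\right) \left(- \frac{1}{224}\right) \left(-17\right) = 70 + \frac{162}{7} \left(-17\right) = 70 - \frac{2754}{7} = - \frac{2264}{7}$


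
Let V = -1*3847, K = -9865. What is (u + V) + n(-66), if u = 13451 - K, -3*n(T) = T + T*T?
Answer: 18039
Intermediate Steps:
n(T) = -T/3 - T²/3 (n(T) = -(T + T*T)/3 = -(T + T²)/3 = -T/3 - T²/3)
V = -3847
u = 23316 (u = 13451 - 1*(-9865) = 13451 + 9865 = 23316)
(u + V) + n(-66) = (23316 - 3847) - ⅓*(-66)*(1 - 66) = 19469 - ⅓*(-66)*(-65) = 19469 - 1430 = 18039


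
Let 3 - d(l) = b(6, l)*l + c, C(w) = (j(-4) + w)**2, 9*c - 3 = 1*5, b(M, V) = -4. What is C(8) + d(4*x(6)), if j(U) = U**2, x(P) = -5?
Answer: 4483/9 ≈ 498.11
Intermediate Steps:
c = 8/9 (c = 1/3 + (1*5)/9 = 1/3 + (1/9)*5 = 1/3 + 5/9 = 8/9 ≈ 0.88889)
C(w) = (16 + w)**2 (C(w) = ((-4)**2 + w)**2 = (16 + w)**2)
d(l) = 19/9 + 4*l (d(l) = 3 - (-4*l + 8/9) = 3 - (8/9 - 4*l) = 3 + (-8/9 + 4*l) = 19/9 + 4*l)
C(8) + d(4*x(6)) = (16 + 8)**2 + (19/9 + 4*(4*(-5))) = 24**2 + (19/9 + 4*(-20)) = 576 + (19/9 - 80) = 576 - 701/9 = 4483/9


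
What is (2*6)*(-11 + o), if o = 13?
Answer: 24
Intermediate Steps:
(2*6)*(-11 + o) = (2*6)*(-11 + 13) = 12*2 = 24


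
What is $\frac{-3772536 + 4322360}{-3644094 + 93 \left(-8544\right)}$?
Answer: $- \frac{274912}{2219343} \approx -0.12387$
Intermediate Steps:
$\frac{-3772536 + 4322360}{-3644094 + 93 \left(-8544\right)} = \frac{549824}{-3644094 - 794592} = \frac{549824}{-4438686} = 549824 \left(- \frac{1}{4438686}\right) = - \frac{274912}{2219343}$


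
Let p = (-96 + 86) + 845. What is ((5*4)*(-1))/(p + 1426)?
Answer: -20/2261 ≈ -0.0088456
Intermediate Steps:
p = 835 (p = -10 + 845 = 835)
((5*4)*(-1))/(p + 1426) = ((5*4)*(-1))/(835 + 1426) = (20*(-1))/2261 = (1/2261)*(-20) = -20/2261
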